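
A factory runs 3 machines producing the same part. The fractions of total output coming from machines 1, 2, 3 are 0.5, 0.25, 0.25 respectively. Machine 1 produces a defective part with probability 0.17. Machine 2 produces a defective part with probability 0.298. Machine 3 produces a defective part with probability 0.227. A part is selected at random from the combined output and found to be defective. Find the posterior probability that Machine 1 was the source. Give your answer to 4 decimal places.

Posterior probability ≈ 0.3931

Tabulate prior·likelihood by source: [1] prior 0.5, lik 0.17, product 0.08500; [2] prior 0.25, lik 0.298, product 0.07450; [3] prior 0.25, lik 0.227, product 0.05675.
Normalizing constant = 0.21625; the posterior for Machine 1 is its product over the sum, 0.08500/0.21625 = 0.3931.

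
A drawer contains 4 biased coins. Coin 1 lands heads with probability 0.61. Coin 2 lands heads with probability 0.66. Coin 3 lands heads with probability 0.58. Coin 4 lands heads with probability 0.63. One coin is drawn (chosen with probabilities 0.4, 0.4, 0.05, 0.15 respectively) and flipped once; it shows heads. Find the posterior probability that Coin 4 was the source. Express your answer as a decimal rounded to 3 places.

Posterior probability ≈ 0.150

Tabulate prior·likelihood by source: [1] prior 0.4, lik 0.61, product 0.2440; [2] prior 0.4, lik 0.66, product 0.2640; [3] prior 0.05, lik 0.58, product 0.02900; [4] prior 0.15, lik 0.63, product 0.09450.
Normalizing constant = 0.63150; the posterior for Coin 4 is its product over the sum, 0.09450/0.63150 = 0.150.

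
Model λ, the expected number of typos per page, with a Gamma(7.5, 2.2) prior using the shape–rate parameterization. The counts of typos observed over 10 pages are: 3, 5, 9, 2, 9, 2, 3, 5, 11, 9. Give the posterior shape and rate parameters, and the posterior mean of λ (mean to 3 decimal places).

Posterior: Gamma(shape=65.5, rate=12.2); mean ≈ 5.369

The Poisson likelihood adds the total count to the shape and the number of exposure periods to the rate. Here ∑xᵢ = 58 and n = 10, so shape 7.5→65.5 and rate 2.2→12.2.
E[λ | data] = 65.5/12.2 = 5.369.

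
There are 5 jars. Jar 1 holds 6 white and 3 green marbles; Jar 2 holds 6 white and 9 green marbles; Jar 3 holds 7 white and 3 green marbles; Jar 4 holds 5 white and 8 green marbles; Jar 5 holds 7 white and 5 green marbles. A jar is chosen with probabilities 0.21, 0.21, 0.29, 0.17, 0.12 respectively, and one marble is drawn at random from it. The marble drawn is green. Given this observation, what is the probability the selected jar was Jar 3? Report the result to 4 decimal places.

Tabulate prior·likelihood by source: [1] prior 0.21, lik 0.3333, product 0.07000; [2] prior 0.21, lik 0.6, product 0.1260; [3] prior 0.29, lik 0.3, product 0.08700; [4] prior 0.17, lik 0.6154, product 0.1046; [5] prior 0.12, lik 0.4167, product 0.05000.
Normalizing constant = 0.43762; the posterior for Jar 3 is its product over the sum, 0.08700/0.43762 = 0.1988.

Posterior probability ≈ 0.1988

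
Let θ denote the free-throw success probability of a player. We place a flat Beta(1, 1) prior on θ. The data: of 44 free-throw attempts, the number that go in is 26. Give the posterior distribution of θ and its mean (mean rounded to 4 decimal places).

Observing 26 successes and 18 failures updates Beta(1, 1) by adding the success and failure counts to the two shape parameters: α = 1+26 = 27, β = 1+18 = 19.
Posterior mean = α/(α+β) = 27/46 = 0.5870.

Posterior: Beta(27, 19); mean ≈ 0.5870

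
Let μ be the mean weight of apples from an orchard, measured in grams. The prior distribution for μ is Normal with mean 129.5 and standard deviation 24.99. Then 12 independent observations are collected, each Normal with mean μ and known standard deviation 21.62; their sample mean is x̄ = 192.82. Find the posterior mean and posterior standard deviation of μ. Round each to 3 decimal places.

Prior precision 1/τ₀² = 1/24.99² = 0.00160128; data precision n/σ² = 12/21.62² = 0.0256726.
Posterior precision = 0.00160128 + 0.0256726 = 0.0272739, giving posterior SD = 1/√0.0272739 = 6.055.
Posterior mean = (0.00160128·129.5 + 0.0256726·192.82) / 0.0272739 = 189.102.

Posterior mean ≈ 189.102; posterior SD ≈ 6.055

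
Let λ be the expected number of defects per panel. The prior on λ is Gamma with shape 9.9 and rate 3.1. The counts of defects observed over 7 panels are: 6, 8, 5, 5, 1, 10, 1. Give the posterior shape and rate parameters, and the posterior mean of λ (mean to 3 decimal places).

Posterior: Gamma(shape=45.9, rate=10.1); mean ≈ 4.545

The Poisson likelihood adds the total count to the shape and the number of exposure periods to the rate. Here ∑xᵢ = 36 and n = 7, so shape 9.9→45.9 and rate 3.1→10.1.
Posterior mean = shape/rate = 45.9/10.1 = 4.545.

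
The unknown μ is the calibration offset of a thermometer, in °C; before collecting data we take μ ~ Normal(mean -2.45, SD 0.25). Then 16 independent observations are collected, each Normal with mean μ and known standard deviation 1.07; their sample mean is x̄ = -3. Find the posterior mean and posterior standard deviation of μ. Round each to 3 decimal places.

With known σ, the Normal prior is conjugate. Weight on the data is w = (n/σ²)/(n/σ² + 1/τ₀²) = 13.9750/(13.9750+16.0000) = 0.46622.
Posterior mean = w·x̄ + (1−w)·μ₀ = 0.46622·-3 + 0.53378·-2.45 = -2.706. Posterior variance = 1/(13.9750+16.0000) = 0.0333611, so SD = 0.183.

Posterior mean ≈ -2.706; posterior SD ≈ 0.183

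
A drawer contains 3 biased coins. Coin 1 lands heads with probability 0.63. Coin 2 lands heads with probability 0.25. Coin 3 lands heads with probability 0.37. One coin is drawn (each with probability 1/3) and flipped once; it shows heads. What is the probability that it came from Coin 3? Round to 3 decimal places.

Posterior probability ≈ 0.296

P(heads|C1) = 0.63; P(heads|C2) = 0.25; P(heads|C3) = 0.37.
Prior × likelihood for each source: 0.333333·0.63=0.2100, 0.333333·0.25=0.08333, 0.333333·0.37=0.1233. Summing gives P(heads) = 0.41667.
P(Coin 3 | heads) = 0.1233 / 0.41667 = 0.296.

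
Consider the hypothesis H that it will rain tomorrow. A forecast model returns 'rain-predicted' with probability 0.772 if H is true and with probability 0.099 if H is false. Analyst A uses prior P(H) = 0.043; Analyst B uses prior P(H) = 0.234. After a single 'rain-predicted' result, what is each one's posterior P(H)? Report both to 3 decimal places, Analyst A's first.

Analyst A: 0.259; Analyst B: 0.704

P('+'|H) = 0.772, P('+'|¬H) = 0.099.
Analyst A: numerator 0.772·0.043 = 0.033196; evidence = 0.033196+0.099·0.957 = 0.12794; posterior = 0.259.
Analyst B: numerator 0.772·0.234 = 0.18065; evidence = 0.18065+0.099·0.766 = 0.25648; posterior = 0.704.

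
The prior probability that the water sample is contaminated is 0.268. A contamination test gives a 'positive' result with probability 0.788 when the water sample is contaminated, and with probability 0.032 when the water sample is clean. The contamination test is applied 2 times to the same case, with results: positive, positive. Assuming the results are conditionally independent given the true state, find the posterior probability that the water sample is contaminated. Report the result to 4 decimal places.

Posterior P(H) ≈ 0.9955

Let H be the event that the water sample is contaminated; start with P(H) = 0.268. P('positive'|H) = 0.788, P('positive'|¬H) = 0.032.
Update on result 1 ('positive'): P(H) ← 0.788·0.2680 / (0.788·0.2680 + 0.032·0.7320) = 0.21118/0.23461 = 0.9002.
Update on result 2 ('positive'): P(H) ← 0.788·0.9002 / (0.788·0.9002 + 0.032·0.0998) = 0.70932/0.71252 = 0.9955.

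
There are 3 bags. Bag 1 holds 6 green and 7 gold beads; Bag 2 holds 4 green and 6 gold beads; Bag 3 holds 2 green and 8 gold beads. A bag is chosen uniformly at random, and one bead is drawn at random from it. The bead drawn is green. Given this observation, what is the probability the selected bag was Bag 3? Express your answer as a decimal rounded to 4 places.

Tabulate prior·likelihood by source: [1] prior 0.333333, lik 0.4615, product 0.1538; [2] prior 0.333333, lik 0.4, product 0.1333; [3] prior 0.333333, lik 0.2, product 0.06667.
Normalizing constant = 0.35385; the posterior for Bag 3 is its product over the sum, 0.06667/0.35385 = 0.1884.

Posterior probability ≈ 0.1884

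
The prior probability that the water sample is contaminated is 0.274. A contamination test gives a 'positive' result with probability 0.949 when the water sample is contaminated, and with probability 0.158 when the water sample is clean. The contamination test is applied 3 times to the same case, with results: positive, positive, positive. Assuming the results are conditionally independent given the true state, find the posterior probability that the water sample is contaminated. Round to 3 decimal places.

Posterior P(H) ≈ 0.988

Let H be the event that the water sample is contaminated; start with P(H) = 0.274. P('positive'|H) = 0.949, P('positive'|¬H) = 0.158.
Update on result 1 ('positive'): P(H) ← 0.949·0.2740 / (0.949·0.2740 + 0.158·0.7260) = 0.26003/0.37473 = 0.6939.
Update on result 2 ('positive'): P(H) ← 0.949·0.6939 / (0.949·0.6939 + 0.158·0.3061) = 0.65851/0.70687 = 0.9316.
Update on result 3 ('positive'): P(H) ← 0.949·0.9316 / (0.949·0.9316 + 0.158·0.0684) = 0.88407/0.89488 = 0.9879.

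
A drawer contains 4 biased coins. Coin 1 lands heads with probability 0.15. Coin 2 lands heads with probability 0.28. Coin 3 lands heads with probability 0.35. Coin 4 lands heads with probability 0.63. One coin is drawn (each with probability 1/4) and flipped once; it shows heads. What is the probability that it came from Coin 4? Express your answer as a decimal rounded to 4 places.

Posterior probability ≈ 0.4468

P(heads|C1) = 0.15; P(heads|C2) = 0.28; P(heads|C3) = 0.35; P(heads|C4) = 0.63.
Prior × likelihood for each source: 0.25·0.15=0.03750, 0.25·0.28=0.07000, 0.25·0.35=0.08750, 0.25·0.63=0.1575. Summing gives P(heads) = 0.35250.
P(Coin 4 | heads) = 0.1575 / 0.35250 = 0.4468.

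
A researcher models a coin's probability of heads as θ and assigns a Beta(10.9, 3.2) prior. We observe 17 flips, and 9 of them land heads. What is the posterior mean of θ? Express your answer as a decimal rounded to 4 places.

The binomial likelihood is conjugate to the Beta prior: with 9 successes and 8 failures, the posterior is Beta(10.9+9, 3.2+8) = Beta(19.9, 11.2).
Posterior mean = α/(α+β) = 19.9/31.1 = 0.6399.

Posterior mean ≈ 0.6399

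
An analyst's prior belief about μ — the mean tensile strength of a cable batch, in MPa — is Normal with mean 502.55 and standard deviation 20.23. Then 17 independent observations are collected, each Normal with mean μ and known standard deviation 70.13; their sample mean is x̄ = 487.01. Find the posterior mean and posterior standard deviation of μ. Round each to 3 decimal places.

With known σ, the Normal prior is conjugate. Weight on the data is w = (n/σ²)/(n/σ² + 1/τ₀²) = 0.00345654/(0.00345654+0.00244348) = 0.58585.
Posterior mean = w·x̄ + (1−w)·μ₀ = 0.58585·487.01 + 0.41415·502.55 = 493.446. Posterior variance = 1/(0.00345654+0.00244348) = 169.491, so SD = 13.019.

Posterior mean ≈ 493.446; posterior SD ≈ 13.019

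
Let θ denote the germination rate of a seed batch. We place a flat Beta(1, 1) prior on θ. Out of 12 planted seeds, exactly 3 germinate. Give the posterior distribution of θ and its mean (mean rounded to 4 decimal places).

Posterior: Beta(4, 10); mean ≈ 0.2857

The binomial likelihood is conjugate to the Beta prior: with 3 successes and 9 failures, the posterior is Beta(1+3, 1+9) = Beta(4, 10).
E[θ | data] = 4/(4+10) = 0.2857.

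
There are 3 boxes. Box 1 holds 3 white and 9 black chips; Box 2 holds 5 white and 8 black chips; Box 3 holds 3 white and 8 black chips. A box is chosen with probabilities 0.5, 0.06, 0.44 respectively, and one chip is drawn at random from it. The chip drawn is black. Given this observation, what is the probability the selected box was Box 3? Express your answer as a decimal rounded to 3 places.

Posterior probability ≈ 0.437

P(black|Box 1) = 0.75; P(black|Box 2) = 0.6154; P(black|Box 3) = 0.7273.
Prior × likelihood for each source: 0.5·0.75=0.3750, 0.06·0.6154=0.03692, 0.44·0.7273=0.3200. Summing gives P(black) = 0.73192.
P(Box 3 | black) = 0.3200 / 0.73192 = 0.437.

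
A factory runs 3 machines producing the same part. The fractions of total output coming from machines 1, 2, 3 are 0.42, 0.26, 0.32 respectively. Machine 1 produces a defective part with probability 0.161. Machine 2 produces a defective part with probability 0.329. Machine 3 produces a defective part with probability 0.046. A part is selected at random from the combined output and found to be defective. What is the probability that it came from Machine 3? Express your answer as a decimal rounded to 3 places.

Tabulate prior·likelihood by source: [1] prior 0.42, lik 0.161, product 0.06762; [2] prior 0.26, lik 0.329, product 0.08554; [3] prior 0.32, lik 0.046, product 0.01472.
Normalizing constant = 0.16788; the posterior for Machine 3 is its product over the sum, 0.01472/0.16788 = 0.088.

Posterior probability ≈ 0.088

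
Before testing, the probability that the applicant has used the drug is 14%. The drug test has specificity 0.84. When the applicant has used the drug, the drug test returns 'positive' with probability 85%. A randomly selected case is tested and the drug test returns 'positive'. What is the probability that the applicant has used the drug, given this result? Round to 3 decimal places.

Write H for 'the applicant has used the drug'. Prior odds H:¬H = 0.14/0.86 = 0.16279. For the 'positive' outcome, the likelihood ratio is 0.85/0.16 = 5.3125.
Posterior odds = 0.16279 × 5.3125 = 0.86483, so P(H|E) = 0.86483/(1+0.86483) = 0.464.

P(H | E) ≈ 0.464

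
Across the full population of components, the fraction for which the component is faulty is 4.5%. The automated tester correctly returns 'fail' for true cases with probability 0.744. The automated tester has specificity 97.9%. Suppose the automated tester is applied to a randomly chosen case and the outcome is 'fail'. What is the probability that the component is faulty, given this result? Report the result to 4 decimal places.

Write H for 'the component is faulty'. Prior odds H:¬H = 0.045/0.955 = 0.047120. For the 'fail' outcome, the likelihood ratio is 0.744/0.021 = 35.429.
Posterior odds = 0.047120 × 35.429 = 1.6694, so P(H|E) = 1.6694/(1+1.6694) = 0.6254.

P(H | E) ≈ 0.6254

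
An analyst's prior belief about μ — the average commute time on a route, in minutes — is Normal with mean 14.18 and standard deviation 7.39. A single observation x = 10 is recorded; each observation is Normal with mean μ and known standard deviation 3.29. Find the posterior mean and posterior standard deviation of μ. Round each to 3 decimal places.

Prior precision 1/τ₀² = 1/7.39² = 0.0183110; data precision n/σ² = 1/3.29² = 0.0923864.
Posterior precision = 0.0183110 + 0.0923864 = 0.110697, giving posterior SD = 1/√0.110697 = 3.006.
Posterior mean = (0.0183110·14.18 + 0.0923864·10) / 0.110697 = 10.691.

Posterior mean ≈ 10.691; posterior SD ≈ 3.006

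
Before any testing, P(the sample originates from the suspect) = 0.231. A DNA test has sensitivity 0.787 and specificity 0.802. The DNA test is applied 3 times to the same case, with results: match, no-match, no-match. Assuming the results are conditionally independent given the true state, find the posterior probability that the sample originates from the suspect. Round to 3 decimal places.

Posterior P(H) ≈ 0.078

Let H be the event that the sample originates from the suspect; start with P(H) = 0.231. P('match'|H) = 0.787, P('match'|¬H) = 0.198.
Update on result 1 ('match'): P(H) ← 0.787·0.2310 / (0.787·0.2310 + 0.198·0.7690) = 0.18180/0.33406 = 0.5442.
Update on result 2 ('no-match'): P(H) ← 0.213·0.5442 / (0.213·0.5442 + 0.802·0.4558) = 0.11592/0.48146 = 0.2408.
Update on result 3 ('no-match'): P(H) ← 0.213·0.2408 / (0.213·0.2408 + 0.802·0.7592) = 0.051281/0.66019 = 0.0777.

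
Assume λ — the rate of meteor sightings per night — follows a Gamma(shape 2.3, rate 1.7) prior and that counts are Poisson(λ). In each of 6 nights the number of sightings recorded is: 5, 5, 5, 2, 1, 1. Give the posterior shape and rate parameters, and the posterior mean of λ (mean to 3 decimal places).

The Poisson likelihood adds the total count to the shape and the number of exposure periods to the rate. Here ∑xᵢ = 19 and n = 6, so shape 2.3→21.3 and rate 1.7→7.7.
E[λ | data] = 21.3/7.7 = 2.766.

Posterior: Gamma(shape=21.3, rate=7.7); mean ≈ 2.766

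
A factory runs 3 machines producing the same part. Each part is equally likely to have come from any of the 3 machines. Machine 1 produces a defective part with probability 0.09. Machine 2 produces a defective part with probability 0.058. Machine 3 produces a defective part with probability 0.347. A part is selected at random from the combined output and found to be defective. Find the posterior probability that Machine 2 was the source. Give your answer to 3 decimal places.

Posterior probability ≈ 0.117

P(defective|M1) = 0.09; P(defective|M2) = 0.058; P(defective|M3) = 0.347.
Prior × likelihood for each source: 0.333333·0.09=0.03000, 0.333333·0.058=0.01933, 0.333333·0.347=0.1157. Summing gives P(defective) = 0.16500.
P(Machine 2 | defective) = 0.01933 / 0.16500 = 0.117.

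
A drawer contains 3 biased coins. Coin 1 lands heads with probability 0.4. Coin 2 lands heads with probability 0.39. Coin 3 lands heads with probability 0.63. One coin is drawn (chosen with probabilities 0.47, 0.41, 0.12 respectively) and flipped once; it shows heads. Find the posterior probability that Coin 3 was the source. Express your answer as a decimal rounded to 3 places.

Posterior probability ≈ 0.179

Tabulate prior·likelihood by source: [1] prior 0.47, lik 0.4, product 0.1880; [2] prior 0.41, lik 0.39, product 0.1599; [3] prior 0.12, lik 0.63, product 0.07560.
Normalizing constant = 0.42350; the posterior for Coin 3 is its product over the sum, 0.07560/0.42350 = 0.179.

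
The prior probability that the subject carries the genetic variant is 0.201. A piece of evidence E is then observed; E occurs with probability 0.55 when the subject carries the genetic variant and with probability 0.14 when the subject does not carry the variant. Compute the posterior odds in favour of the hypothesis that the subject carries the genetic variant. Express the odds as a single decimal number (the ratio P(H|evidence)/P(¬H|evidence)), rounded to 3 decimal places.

Posterior odds ≈ 0.988

Prior odds = 0.201/(1−0.201) = 0.25156.
Likelihood ratio for E = 0.55/0.14 = 3.9286.
Posterior odds = prior odds × LR = 0.98829.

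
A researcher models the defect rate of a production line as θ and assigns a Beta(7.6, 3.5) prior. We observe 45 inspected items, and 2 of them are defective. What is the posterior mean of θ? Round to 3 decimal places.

Observing 2 successes and 43 failures updates Beta(7.6, 3.5) by adding the success and failure counts to the two shape parameters: α = 7.6+2 = 9.6, β = 3.5+43 = 46.5.
Posterior mean = α/(α+β) = 9.6/56.1 = 0.171.

Posterior mean ≈ 0.171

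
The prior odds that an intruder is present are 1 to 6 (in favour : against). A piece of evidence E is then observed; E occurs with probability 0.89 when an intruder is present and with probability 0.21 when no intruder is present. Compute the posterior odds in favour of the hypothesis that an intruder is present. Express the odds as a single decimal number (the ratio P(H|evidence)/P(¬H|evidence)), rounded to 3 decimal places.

Posterior odds ≈ 0.706

Prior odds = 1/6 = 0.16667. In log-odds, ln(0.16667) = -1.7918.
Add log likelihood ratio: ln(4.2381) = 1.4441.
Posterior log-odds = -0.34765, so posterior odds = exp(-0.34765) = 0.70635.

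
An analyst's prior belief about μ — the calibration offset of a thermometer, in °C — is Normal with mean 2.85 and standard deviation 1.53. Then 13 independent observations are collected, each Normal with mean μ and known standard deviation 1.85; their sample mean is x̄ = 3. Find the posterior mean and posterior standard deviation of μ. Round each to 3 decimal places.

With known σ, the Normal prior is conjugate. Weight on the data is w = (n/σ²)/(n/σ² + 1/τ₀²) = 3.79839/(3.79839+0.427186) = 0.89890.
Posterior mean = w·x̄ + (1−w)·μ₀ = 0.89890·3 + 0.10110·2.85 = 2.985. Posterior variance = 1/(3.79839+0.427186) = 0.236654, so SD = 0.486.

Posterior mean ≈ 2.985; posterior SD ≈ 0.486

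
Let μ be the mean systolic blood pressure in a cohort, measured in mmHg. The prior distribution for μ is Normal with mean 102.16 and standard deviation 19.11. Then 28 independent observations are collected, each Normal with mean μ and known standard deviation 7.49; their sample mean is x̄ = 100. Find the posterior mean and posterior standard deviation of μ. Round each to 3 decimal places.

Prior precision 1/τ₀² = 1/19.11² = 0.00273828; data precision n/σ² = 28/7.49² = 0.499108.
Posterior precision = 0.00273828 + 0.499108 = 0.501846, giving posterior SD = 1/√0.501846 = 1.412.
Posterior mean = (0.00273828·102.16 + 0.499108·100) / 0.501846 = 100.012.

Posterior mean ≈ 100.012; posterior SD ≈ 1.412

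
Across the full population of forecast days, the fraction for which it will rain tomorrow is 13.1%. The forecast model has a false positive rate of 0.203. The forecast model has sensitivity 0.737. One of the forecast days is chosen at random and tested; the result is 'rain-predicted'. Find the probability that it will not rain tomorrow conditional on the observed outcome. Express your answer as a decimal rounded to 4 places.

P(¬H | E) ≈ 0.6463

Let H be the event that it will rain tomorrow. P(H) = 0.131, so P(¬H) = 0.869. With E the 'rain-predicted' result, P(E|H) = 0.737 and P(E|¬H) = 0.203.
P(E) = 0.737·0.131 + 0.203·0.869 = 0.096547 + 0.17641 = 0.27295.
By Bayes' theorem, P(H|E) = 0.096547 / 0.27295 = 0.3537. Hence P(¬H|E) = 1 − 0.3537 = 0.6463.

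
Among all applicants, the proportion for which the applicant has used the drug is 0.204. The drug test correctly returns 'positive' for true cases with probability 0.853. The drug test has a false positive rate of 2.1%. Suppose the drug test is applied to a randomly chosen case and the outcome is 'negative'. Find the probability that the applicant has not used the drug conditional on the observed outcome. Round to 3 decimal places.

P(¬H | E) ≈ 0.963

Let H be the event that the applicant has used the drug. P(H) = 0.204, so P(¬H) = 0.796. With E the 'negative' result, P(E|H) = 0.147 and P(E|¬H) = 0.979.
P(E) = 0.147·0.204 + 0.979·0.796 = 0.029988 + 0.77928 = 0.80927.
By Bayes' theorem, P(H|E) = 0.029988 / 0.80927 = 0.037. Hence P(¬H|E) = 1 − 0.037 = 0.963.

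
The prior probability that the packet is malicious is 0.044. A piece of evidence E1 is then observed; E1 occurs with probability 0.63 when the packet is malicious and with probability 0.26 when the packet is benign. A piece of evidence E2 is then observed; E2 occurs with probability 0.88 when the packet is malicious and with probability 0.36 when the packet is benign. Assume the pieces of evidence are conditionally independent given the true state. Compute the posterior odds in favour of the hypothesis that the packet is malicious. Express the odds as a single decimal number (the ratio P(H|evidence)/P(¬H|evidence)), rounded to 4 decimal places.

Posterior odds ≈ 0.2726

Prior odds = 0.044/(1−0.044) = 0.046025. In log-odds, ln(0.046025) = -3.0786.
Add log likelihood ratios: ln(2.4231) + ln(2.4444) = 1.7789.
Posterior log-odds = -1.2997, so posterior odds = exp(-1.2997) = 0.27261.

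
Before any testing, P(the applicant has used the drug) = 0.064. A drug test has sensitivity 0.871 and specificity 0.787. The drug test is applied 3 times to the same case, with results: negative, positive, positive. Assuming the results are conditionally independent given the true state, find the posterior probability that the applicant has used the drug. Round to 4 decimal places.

Let H be the event that the applicant has used the drug; start with P(H) = 0.064. P('positive'|H) = 0.871, P('positive'|¬H) = 0.213.
Update on result 1 ('negative'): P(H) ← 0.129·0.0640 / (0.129·0.0640 + 0.787·0.9360) = 0.0082560/0.74489 = 0.0111.
Update on result 2 ('positive'): P(H) ← 0.871·0.0111 / (0.871·0.0111 + 0.213·0.9889) = 0.0096538/0.22029 = 0.0438.
Update on result 3 ('positive'): P(H) ← 0.871·0.0438 / (0.871·0.0438 + 0.213·0.9562) = 0.038169/0.24184 = 0.1578.

Posterior P(H) ≈ 0.1578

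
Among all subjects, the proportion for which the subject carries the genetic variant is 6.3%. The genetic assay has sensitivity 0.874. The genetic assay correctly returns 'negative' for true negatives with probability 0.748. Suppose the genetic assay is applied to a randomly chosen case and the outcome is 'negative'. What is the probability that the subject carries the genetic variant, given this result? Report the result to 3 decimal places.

Write H for 'the subject carries the genetic variant'. Prior odds H:¬H = 0.063/0.937 = 0.067236. For the 'negative' outcome, the likelihood ratio is 0.126/0.748 = 0.16845.
Posterior odds = 0.067236 × 0.16845 = 0.011326, so P(H|E) = 0.011326/(1+0.011326) = 0.011.

P(H | E) ≈ 0.011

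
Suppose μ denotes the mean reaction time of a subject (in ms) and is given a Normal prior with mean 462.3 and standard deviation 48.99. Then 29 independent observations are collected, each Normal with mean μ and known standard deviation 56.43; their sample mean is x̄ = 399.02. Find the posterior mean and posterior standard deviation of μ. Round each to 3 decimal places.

Posterior mean ≈ 401.789; posterior SD ≈ 10.247

With known σ, the Normal prior is conjugate. Weight on the data is w = (n/σ²)/(n/σ² + 1/τ₀²) = 0.00910705/(0.00910705+0.00041666) = 0.95625.
Posterior mean = w·x̄ + (1−w)·μ₀ = 0.95625·399.02 + 0.043750·462.3 = 401.789. Posterior variance = 1/(0.00910705+0.00041666) = 105.001, so SD = 10.247.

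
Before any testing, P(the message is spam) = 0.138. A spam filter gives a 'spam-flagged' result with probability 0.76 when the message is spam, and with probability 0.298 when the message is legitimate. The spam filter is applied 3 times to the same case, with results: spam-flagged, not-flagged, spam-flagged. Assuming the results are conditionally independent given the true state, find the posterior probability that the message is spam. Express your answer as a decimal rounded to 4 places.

Posterior P(H) ≈ 0.2625

With H the event that the message is spam, the joint likelihood of the observed sequence is P(data|H) = 0.76·0.24·0.76 = 0.13862 and P(data|¬H) = 0.298·0.702·0.298 = 0.062340.
Bayes: P(H|data) = 0.138·0.13862 / (0.138·0.13862 + 0.862·0.062340) = 0.019130/0.072868 = 0.2625.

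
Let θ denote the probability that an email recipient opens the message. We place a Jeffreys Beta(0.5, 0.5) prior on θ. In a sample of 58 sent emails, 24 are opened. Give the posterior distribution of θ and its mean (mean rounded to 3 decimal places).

Observing 24 successes and 34 failures updates Beta(0.5, 0.5) by adding the success and failure counts to the two shape parameters: α = 0.5+24 = 24.5, β = 0.5+34 = 34.5.
Posterior mean = α/(α+β) = 24.5/59 = 0.415.

Posterior: Beta(24.5, 34.5); mean ≈ 0.415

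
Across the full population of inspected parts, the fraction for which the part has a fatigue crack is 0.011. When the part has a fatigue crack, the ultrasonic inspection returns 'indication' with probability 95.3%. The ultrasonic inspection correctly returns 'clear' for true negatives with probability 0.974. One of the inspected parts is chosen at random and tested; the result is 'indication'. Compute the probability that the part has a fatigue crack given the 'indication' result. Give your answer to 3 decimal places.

Write H for 'the part has a fatigue crack'. Prior odds H:¬H = 0.011/0.989 = 0.011122. For the 'indication' outcome, the likelihood ratio is 0.953/0.026 = 36.654.
Posterior odds = 0.011122 × 36.654 = 0.40768, so P(H|E) = 0.40768/(1+0.40768) = 0.290.

P(H | E) ≈ 0.290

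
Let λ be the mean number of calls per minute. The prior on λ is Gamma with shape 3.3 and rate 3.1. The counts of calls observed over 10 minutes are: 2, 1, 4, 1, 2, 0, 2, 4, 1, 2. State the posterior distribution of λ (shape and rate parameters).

Posterior: Gamma(shape=22.3, rate=13.1)

Total count ∑xᵢ = 19 over n = 10 minutes.
Gamma is conjugate to the Poisson likelihood: posterior is Gamma(shape = 3.3+19 = 22.3, rate = 3.1+10 = 13.1).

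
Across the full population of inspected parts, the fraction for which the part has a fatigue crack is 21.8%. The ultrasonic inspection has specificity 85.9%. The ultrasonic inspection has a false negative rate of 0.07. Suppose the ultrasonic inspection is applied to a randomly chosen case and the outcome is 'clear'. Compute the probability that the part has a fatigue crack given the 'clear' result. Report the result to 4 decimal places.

Write H for 'the part has a fatigue crack'. Prior odds H:¬H = 0.218/0.782 = 0.27877. For the 'clear' outcome, the likelihood ratio is 0.07/0.859 = 0.081490.
Posterior odds = 0.27877 × 0.081490 = 0.022717, so P(H|E) = 0.022717/(1+0.022717) = 0.0222.

P(H | E) ≈ 0.0222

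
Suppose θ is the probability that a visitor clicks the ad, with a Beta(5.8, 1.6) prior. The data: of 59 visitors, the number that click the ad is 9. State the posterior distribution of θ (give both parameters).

Observing 9 successes and 50 failures updates Beta(5.8, 1.6) by adding the success and failure counts to the two shape parameters: α = 5.8+9 = 14.8, β = 1.6+50 = 51.6.

Posterior: Beta(14.8, 51.6)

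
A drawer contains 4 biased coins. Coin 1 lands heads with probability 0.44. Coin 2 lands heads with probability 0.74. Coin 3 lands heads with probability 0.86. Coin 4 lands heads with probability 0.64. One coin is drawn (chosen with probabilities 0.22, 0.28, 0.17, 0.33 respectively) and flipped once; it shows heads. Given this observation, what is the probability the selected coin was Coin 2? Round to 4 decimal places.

Posterior probability ≈ 0.3133

Tabulate prior·likelihood by source: [1] prior 0.22, lik 0.44, product 0.09680; [2] prior 0.28, lik 0.74, product 0.2072; [3] prior 0.17, lik 0.86, product 0.1462; [4] prior 0.33, lik 0.64, product 0.2112.
Normalizing constant = 0.66140; the posterior for Coin 2 is its product over the sum, 0.2072/0.66140 = 0.3133.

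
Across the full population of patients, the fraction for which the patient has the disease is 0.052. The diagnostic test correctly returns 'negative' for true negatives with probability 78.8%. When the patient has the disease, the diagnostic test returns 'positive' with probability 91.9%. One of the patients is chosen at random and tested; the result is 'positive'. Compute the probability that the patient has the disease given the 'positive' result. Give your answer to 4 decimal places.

Write H for 'the patient has the disease'. Prior odds H:¬H = 0.052/0.948 = 0.054852. For the 'positive' outcome, the likelihood ratio is 0.919/0.212 = 4.3349.
Posterior odds = 0.054852 × 4.3349 = 0.23778, so P(H|E) = 0.23778/(1+0.23778) = 0.1921.

P(H | E) ≈ 0.1921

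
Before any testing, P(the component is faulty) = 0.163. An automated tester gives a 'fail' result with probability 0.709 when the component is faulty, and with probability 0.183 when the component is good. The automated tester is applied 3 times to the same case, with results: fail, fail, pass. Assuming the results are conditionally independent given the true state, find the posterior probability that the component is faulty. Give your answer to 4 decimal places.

Posterior P(H) ≈ 0.5101

With H the event that the component is faulty, the joint likelihood of the observed sequence is P(data|H) = 0.709·0.709·0.291 = 0.14628 and P(data|¬H) = 0.183·0.183·0.817 = 0.027361.
Bayes: P(H|data) = 0.163·0.14628 / (0.163·0.14628 + 0.837·0.027361) = 0.023844/0.046744 = 0.5101.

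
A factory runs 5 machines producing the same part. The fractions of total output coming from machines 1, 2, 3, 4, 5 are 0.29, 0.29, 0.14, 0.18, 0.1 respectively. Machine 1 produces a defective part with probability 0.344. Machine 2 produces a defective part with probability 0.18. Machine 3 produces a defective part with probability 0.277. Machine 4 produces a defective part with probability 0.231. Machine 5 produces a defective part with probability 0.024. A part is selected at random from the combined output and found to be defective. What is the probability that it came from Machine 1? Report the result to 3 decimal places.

Tabulate prior·likelihood by source: [1] prior 0.29, lik 0.344, product 0.09976; [2] prior 0.29, lik 0.18, product 0.05220; [3] prior 0.14, lik 0.277, product 0.03878; [4] prior 0.18, lik 0.231, product 0.04158; [5] prior 0.1, lik 0.024, product 0.002400.
Normalizing constant = 0.23472; the posterior for Machine 1 is its product over the sum, 0.09976/0.23472 = 0.425.

Posterior probability ≈ 0.425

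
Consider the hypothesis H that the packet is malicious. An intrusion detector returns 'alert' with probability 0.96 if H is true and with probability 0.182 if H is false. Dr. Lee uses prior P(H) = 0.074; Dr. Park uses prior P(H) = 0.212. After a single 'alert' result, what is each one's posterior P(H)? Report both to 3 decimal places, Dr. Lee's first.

The likelihood ratio for an 'alert' result is 0.96/0.182 = 5.2747.
Dr. Lee: prior odds 0.074/0.926 = 0.079914; posterior odds 0.42152; posterior probability 0.297.
Dr. Park: prior odds 0.212/0.788 = 0.26904; posterior odds 1.4191; posterior probability 0.587.

Dr. Lee: 0.297; Dr. Park: 0.587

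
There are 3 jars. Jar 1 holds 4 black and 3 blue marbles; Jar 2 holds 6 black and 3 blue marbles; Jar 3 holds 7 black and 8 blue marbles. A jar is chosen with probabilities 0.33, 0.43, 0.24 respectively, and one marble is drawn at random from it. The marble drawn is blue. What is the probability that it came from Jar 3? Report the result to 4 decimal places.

Posterior probability ≈ 0.3101

Tabulate prior·likelihood by source: [1] prior 0.33, lik 0.4286, product 0.1414; [2] prior 0.43, lik 0.3333, product 0.1433; [3] prior 0.24, lik 0.5333, product 0.1280.
Normalizing constant = 0.41276; the posterior for Jar 3 is its product over the sum, 0.1280/0.41276 = 0.3101.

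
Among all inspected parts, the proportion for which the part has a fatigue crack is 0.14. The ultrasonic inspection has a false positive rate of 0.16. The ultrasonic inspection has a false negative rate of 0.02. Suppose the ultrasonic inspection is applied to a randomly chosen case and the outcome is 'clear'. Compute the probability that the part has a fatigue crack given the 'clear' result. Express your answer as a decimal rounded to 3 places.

Write H for 'the part has a fatigue crack'. Prior odds H:¬H = 0.14/0.86 = 0.16279. For the 'clear' outcome, the likelihood ratio is 0.02/0.84 = 0.023810.
Posterior odds = 0.16279 × 0.023810 = 0.0038760, so P(H|E) = 0.0038760/(1+0.0038760) = 0.004.

P(H | E) ≈ 0.004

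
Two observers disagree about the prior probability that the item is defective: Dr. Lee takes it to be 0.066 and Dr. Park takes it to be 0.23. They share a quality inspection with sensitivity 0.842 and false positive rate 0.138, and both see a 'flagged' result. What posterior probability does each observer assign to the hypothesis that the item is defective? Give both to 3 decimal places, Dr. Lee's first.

Dr. Lee: 0.301; Dr. Park: 0.646

P('+'|H) = 0.842, P('+'|¬H) = 0.138.
Dr. Lee: numerator 0.842·0.066 = 0.055572; evidence = 0.055572+0.138·0.934 = 0.18446; posterior = 0.301.
Dr. Park: numerator 0.842·0.23 = 0.19366; evidence = 0.19366+0.138·0.77 = 0.29992; posterior = 0.646.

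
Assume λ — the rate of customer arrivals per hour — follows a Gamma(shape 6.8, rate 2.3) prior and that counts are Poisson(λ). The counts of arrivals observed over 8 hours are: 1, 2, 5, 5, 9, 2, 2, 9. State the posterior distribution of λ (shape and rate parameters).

Posterior: Gamma(shape=41.8, rate=10.3)

The Poisson likelihood adds the total count to the shape and the number of exposure periods to the rate. Here ∑xᵢ = 35 and n = 8, so shape 6.8→41.8 and rate 2.3→10.3.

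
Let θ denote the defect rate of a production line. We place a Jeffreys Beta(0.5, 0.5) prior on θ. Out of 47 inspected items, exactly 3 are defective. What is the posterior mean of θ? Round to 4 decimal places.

Posterior mean ≈ 0.0729

The binomial likelihood is conjugate to the Beta prior: with 3 successes and 44 failures, the posterior is Beta(0.5+3, 0.5+44) = Beta(3.5, 44.5).
Posterior mean = α/(α+β) = 3.5/48 = 0.0729.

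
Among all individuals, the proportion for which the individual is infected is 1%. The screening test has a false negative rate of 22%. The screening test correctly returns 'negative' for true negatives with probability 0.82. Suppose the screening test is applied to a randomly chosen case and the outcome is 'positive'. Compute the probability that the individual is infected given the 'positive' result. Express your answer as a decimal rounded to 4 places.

Let H be the event that the individual is infected. P(H) = 0.01, so P(¬H) = 0.99. With E the 'positive' result, P(E|H) = 0.78 and P(E|¬H) = 0.18.
P(E) = 0.78·0.01 + 0.18·0.99 = 0.0078000 + 0.17820 = 0.18600.
By Bayes' theorem, P(H|E) = 0.0078000 / 0.18600 = 0.0419.

P(H | E) ≈ 0.0419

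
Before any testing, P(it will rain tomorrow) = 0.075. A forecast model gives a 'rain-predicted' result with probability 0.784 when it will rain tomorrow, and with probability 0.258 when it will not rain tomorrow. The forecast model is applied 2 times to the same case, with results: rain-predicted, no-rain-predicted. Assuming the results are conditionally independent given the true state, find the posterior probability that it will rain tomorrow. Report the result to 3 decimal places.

Let H be the event that it will rain tomorrow; start with P(H) = 0.075. P('rain-predicted'|H) = 0.784, P('rain-predicted'|¬H) = 0.258.
Update on result 1 ('rain-predicted'): P(H) ← 0.784·0.0750 / (0.784·0.0750 + 0.258·0.9250) = 0.058800/0.29745 = 0.1977.
Update on result 2 ('no-rain-predicted'): P(H) ← 0.216·0.1977 / (0.216·0.1977 + 0.742·0.8023) = 0.042699/0.63802 = 0.0669.

Posterior P(H) ≈ 0.067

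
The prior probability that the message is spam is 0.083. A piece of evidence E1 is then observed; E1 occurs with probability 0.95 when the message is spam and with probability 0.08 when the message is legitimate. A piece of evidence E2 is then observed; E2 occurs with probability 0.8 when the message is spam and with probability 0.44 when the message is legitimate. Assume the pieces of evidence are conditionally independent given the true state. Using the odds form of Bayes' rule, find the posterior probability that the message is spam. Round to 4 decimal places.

Prior odds = 0.083/(1−0.083) = 0.090513.
Likelihood ratio for E1 = 0.95/0.08 = 11.875.
Likelihood ratio for E2 = 0.8/0.44 = 1.8182.
Posterior odds = prior odds × LR₁ × LR₂ = 1.9542.
Posterior probability = odds/(1+odds) = 1.9542/2.9542 = 0.6615.

Posterior probability ≈ 0.6615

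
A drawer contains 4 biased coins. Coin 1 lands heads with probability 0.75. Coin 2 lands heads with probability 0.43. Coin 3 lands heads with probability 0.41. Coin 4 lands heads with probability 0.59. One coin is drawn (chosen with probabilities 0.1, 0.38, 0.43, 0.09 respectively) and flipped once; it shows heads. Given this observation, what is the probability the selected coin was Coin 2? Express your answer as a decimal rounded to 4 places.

P(heads|C1) = 0.75; P(heads|C2) = 0.43; P(heads|C3) = 0.41; P(heads|C4) = 0.59.
Prior × likelihood for each source: 0.1·0.75=0.07500, 0.38·0.43=0.1634, 0.43·0.41=0.1763, 0.09·0.59=0.05310. Summing gives P(heads) = 0.46780.
P(Coin 2 | heads) = 0.1634 / 0.46780 = 0.3493.

Posterior probability ≈ 0.3493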